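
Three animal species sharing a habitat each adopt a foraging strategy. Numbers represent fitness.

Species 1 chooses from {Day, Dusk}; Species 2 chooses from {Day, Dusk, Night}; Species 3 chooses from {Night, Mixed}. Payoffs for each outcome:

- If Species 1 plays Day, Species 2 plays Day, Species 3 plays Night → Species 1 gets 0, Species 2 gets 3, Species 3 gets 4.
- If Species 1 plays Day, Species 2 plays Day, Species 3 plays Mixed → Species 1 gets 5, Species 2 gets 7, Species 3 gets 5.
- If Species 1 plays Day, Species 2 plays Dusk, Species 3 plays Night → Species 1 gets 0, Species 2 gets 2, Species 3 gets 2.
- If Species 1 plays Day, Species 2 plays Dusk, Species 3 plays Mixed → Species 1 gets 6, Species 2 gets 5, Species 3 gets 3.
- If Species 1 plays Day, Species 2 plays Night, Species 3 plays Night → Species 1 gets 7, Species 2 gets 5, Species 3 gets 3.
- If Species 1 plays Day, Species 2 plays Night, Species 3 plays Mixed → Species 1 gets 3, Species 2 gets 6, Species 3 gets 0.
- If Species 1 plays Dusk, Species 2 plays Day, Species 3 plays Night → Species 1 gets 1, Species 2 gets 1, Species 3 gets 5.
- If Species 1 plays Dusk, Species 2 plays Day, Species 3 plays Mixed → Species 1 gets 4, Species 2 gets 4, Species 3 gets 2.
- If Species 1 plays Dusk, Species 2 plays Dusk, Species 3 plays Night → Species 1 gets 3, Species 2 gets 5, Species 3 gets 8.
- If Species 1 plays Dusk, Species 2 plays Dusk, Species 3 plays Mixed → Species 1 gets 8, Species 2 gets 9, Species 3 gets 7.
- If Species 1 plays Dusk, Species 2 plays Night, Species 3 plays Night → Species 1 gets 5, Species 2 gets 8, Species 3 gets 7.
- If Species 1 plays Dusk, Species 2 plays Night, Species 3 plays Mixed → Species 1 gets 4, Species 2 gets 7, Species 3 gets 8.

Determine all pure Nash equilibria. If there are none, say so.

The pure Nash equilibria are (Day, Day, Mixed), (Day, Night, Night).

Mark each player's best response to every combination of opponents' strategies; a profile where every player is best-responding is a pure Nash equilibrium.
Species 1 against (Day, Night): payoffs 0, 1 → best response Dusk.
Species 1 against (Day, Mixed): payoffs 5, 4 → best response Day.
Species 1 against (Dusk, Night): payoffs 0, 3 → best response Dusk.
Species 1 against (Dusk, Mixed): payoffs 6, 8 → best response Dusk.
Species 1 against (Night, Night): payoffs 7, 5 → best response Day.
Species 1 against (Night, Mixed): payoffs 3, 4 → best response Dusk.
Species 2 against (Day, Night): payoffs 3, 2, 5 → best response Night.
Species 2 against (Day, Mixed): payoffs 7, 5, 6 → best response Day.
Species 2 against (Dusk, Night): payoffs 1, 5, 8 → best response Night.
Species 2 against (Dusk, Mixed): payoffs 4, 9, 7 → best response Dusk.
Species 3 against (Day, Day): payoffs 4, 5 → best response Mixed.
Species 3 against (Day, Dusk): payoffs 2, 3 → best response Mixed.
Species 3 against (Day, Night): payoffs 3, 0 → best response Night.
Species 3 against (Dusk, Day): payoffs 5, 2 → best response Night.
Species 3 against (Dusk, Dusk): payoffs 8, 7 → best response Night.
Species 3 against (Dusk, Night): payoffs 7, 8 → best response Mixed.
Mutual best responses: (Day, Day, Mixed); (Day, Night, Night).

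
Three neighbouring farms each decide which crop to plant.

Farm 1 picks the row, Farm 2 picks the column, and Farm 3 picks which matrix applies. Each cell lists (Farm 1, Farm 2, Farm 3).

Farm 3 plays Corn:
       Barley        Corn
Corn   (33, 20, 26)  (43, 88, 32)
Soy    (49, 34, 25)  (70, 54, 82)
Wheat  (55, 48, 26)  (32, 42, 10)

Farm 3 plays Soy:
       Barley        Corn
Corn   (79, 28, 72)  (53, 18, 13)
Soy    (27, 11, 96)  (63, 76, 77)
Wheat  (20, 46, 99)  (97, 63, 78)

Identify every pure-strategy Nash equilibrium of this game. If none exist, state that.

(Corn, Barley, Corn): Farm 1 can switch to Soy (33 → 49). Not NE.
(Corn, Barley, Soy): Farm 1 gets 79, best alternative 27; Farm 2 gets 28, best alternative 18; Farm 3 gets 72, best alternative 26. No profitable deviation — NE.
(Corn, Corn, Corn): Farm 1 can switch to Soy (43 → 70). Not NE.
(Corn, Corn, Soy): Farm 1 can switch to Soy (53 → 63). Not NE.
(Soy, Barley, Corn): Farm 1 can switch to Wheat (49 → 55). Not NE.
(Soy, Barley, Soy): Farm 1 can switch to Corn (27 → 79). Not NE.
(Soy, Corn, Corn): Farm 1 gets 70, best alternative 43; Farm 2 gets 54, best alternative 34; Farm 3 gets 82, best alternative 77. No profitable deviation — NE.
(Soy, Corn, Soy): Farm 1 can switch to Wheat (63 → 97). Not NE.
(Wheat, Barley, Corn): Farm 3 can switch to Soy (26 → 99). Not NE.
(Wheat, Barley, Soy): Farm 1 can switch to Corn (20 → 79). Not NE.
(Wheat, Corn, Soy): Farm 1 gets 97, best alternative 63; Farm 2 gets 63, best alternative 46; Farm 3 gets 78, best alternative 10. No profitable deviation — NE.
(The remaining 1 profile has a profitable deviation by the same check.)

Pure-strategy Nash equilibria: (Corn, Barley, Soy), (Soy, Corn, Corn), (Wheat, Corn, Soy)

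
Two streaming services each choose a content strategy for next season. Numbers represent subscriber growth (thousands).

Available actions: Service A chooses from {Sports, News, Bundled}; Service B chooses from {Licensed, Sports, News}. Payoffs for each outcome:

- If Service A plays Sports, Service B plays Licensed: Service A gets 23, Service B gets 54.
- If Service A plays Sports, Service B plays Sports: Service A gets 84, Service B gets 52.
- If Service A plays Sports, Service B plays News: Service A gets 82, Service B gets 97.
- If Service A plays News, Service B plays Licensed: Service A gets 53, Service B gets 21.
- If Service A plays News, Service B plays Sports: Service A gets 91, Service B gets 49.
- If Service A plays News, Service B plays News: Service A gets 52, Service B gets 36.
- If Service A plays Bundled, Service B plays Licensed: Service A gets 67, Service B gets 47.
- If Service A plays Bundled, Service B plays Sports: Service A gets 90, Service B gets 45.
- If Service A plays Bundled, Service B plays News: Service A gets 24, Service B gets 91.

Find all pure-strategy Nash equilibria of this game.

For each player, find the best response to each opponent profile; mutual best responses are the pure NE.
Service A against Licensed: payoffs 23, 53, 67 → best response Bundled.
Service A against Sports: payoffs 84, 91, 90 → best response News.
Service A against News: payoffs 82, 52, 24 → best response Sports.
Service B against Sports: payoffs 54, 52, 97 → best response News.
Service B against News: payoffs 21, 49, 36 → best response Sports.
Service B against Bundled: payoffs 47, 45, 91 → best response News.
Mutual best responses: (Sports, News); (News, Sports).

Pure-strategy Nash equilibria: (Sports, News); (News, Sports)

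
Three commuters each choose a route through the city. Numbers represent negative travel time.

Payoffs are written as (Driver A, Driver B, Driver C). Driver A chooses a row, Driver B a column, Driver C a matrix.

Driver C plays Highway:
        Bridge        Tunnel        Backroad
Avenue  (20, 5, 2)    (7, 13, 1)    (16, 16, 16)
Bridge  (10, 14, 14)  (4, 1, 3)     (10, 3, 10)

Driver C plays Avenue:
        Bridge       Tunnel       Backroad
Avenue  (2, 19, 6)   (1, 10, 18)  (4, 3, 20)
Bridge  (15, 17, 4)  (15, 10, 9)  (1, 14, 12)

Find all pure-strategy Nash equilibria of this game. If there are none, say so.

Driver A against (Bridge, Highway): payoffs 20, 10 → best response Avenue.
Driver A against (Bridge, Avenue): payoffs 2, 15 → best response Bridge.
Driver A against (Tunnel, Highway): payoffs 7, 4 → best response Avenue.
Driver A against (Tunnel, Avenue): payoffs 1, 15 → best response Bridge.
Driver A against (Backroad, Highway): payoffs 16, 10 → best response Avenue.
Driver A against (Backroad, Avenue): payoffs 4, 1 → best response Avenue.
Driver B against (Avenue, Highway): payoffs 5, 13, 16 → best response Backroad.
Driver B against (Avenue, Avenue): payoffs 19, 10, 3 → best response Bridge.
Driver B against (Bridge, Highway): payoffs 14, 1, 3 → best response Bridge.
Driver B against (Bridge, Avenue): payoffs 17, 10, 14 → best response Bridge.
Driver C against (Avenue, Bridge): payoffs 2, 6 → best response Avenue.
Driver C against (Avenue, Tunnel): payoffs 1, 18 → best response Avenue.
Driver C against (Avenue, Backroad): payoffs 16, 20 → best response Avenue.
Driver C against (Bridge, Bridge): payoffs 14, 4 → best response Highway.
Driver C against (Bridge, Tunnel): payoffs 3, 9 → best response Avenue.
Driver C against (Bridge, Backroad): payoffs 10, 12 → best response Avenue.
No profile is a mutual best response for all players.

none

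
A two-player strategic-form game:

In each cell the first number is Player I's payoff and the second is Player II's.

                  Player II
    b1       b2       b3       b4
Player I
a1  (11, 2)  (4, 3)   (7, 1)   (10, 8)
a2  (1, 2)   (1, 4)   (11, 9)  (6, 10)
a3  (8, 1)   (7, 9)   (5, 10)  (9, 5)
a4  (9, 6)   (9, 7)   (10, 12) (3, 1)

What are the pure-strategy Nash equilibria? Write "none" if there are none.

For each player, find the best response to each opponent profile; mutual best responses are the pure NE.
Player I against b1: payoffs 11, 1, 8, 9 → best response a1.
Player I against b2: payoffs 4, 1, 7, 9 → best response a4.
Player I against b3: payoffs 7, 11, 5, 10 → best response a2.
Player I against b4: payoffs 10, 6, 9, 3 → best response a1.
Player II against a1: payoffs 2, 3, 1, 8 → best response b4.
Player II against a2: payoffs 2, 4, 9, 10 → best response b4.
Player II against a3: payoffs 1, 9, 10, 5 → best response b3.
Player II against a4: payoffs 6, 7, 12, 1 → best response b3.
Mutual best responses: (a1, b4).

Pure NE: (a1, b4)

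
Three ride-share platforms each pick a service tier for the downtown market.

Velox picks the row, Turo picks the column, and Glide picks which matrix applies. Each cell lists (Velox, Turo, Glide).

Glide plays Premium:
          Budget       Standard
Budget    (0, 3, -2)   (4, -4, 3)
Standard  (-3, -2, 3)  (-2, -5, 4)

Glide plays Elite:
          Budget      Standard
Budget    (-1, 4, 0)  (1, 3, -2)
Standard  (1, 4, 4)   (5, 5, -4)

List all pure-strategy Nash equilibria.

No pure-strategy Nash equilibrium.

(Budget, Budget, Premium): Glide can switch to Elite (-2 → 0). Not NE.
(Budget, Budget, Elite): Velox can switch to Standard (-1 → 1). Not NE.
(Budget, Standard, Premium): Turo can switch to Budget (-4 → 3). Not NE.
(Budget, Standard, Elite): Velox can switch to Standard (1 → 5). Not NE.
(Standard, Budget, Premium): Velox can switch to Budget (-3 → 0). Not NE.
(Standard, Budget, Elite): Turo can switch to Standard (4 → 5). Not NE.
(Standard, Standard, Premium): Velox can switch to Budget (-2 → 4). Not NE.
(Standard, Standard, Elite): Glide can switch to Premium (-4 → 4). Not NE.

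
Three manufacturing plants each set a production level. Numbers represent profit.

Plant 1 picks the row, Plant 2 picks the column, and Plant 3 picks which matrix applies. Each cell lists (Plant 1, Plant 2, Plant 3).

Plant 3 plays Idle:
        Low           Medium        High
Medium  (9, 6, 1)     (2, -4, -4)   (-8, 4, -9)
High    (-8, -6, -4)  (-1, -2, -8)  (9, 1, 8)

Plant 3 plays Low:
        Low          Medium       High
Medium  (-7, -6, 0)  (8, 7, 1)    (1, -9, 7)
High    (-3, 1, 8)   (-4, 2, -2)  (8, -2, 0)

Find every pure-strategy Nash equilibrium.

(Medium, Low, Idle), (Medium, Medium, Low), (High, High, Idle)

Plant 1 against (Low, Idle): payoffs 9, -8 → best response Medium.
Plant 1 against (Low, Low): payoffs -7, -3 → best response High.
Plant 1 against (Medium, Idle): payoffs 2, -1 → best response Medium.
Plant 1 against (Medium, Low): payoffs 8, -4 → best response Medium.
Plant 1 against (High, Idle): payoffs -8, 9 → best response High.
Plant 1 against (High, Low): payoffs 1, 8 → best response High.
Plant 2 against (Medium, Idle): payoffs 6, -4, 4 → best response Low.
Plant 2 against (Medium, Low): payoffs -6, 7, -9 → best response Medium.
Plant 2 against (High, Idle): payoffs -6, -2, 1 → best response High.
Plant 2 against (High, Low): payoffs 1, 2, -2 → best response Medium.
Plant 3 against (Medium, Low): payoffs 1, 0 → best response Idle.
Plant 3 against (Medium, Medium): payoffs -4, 1 → best response Low.
Plant 3 against (Medium, High): payoffs -9, 7 → best response Low.
Plant 3 against (High, Low): payoffs -4, 8 → best response Low.
Plant 3 against (High, Medium): payoffs -8, -2 → best response Low.
Plant 3 against (High, High): payoffs 8, 0 → best response Idle.
Mutual best responses: (Medium, Low, Idle); (Medium, Medium, Low); (High, High, Idle).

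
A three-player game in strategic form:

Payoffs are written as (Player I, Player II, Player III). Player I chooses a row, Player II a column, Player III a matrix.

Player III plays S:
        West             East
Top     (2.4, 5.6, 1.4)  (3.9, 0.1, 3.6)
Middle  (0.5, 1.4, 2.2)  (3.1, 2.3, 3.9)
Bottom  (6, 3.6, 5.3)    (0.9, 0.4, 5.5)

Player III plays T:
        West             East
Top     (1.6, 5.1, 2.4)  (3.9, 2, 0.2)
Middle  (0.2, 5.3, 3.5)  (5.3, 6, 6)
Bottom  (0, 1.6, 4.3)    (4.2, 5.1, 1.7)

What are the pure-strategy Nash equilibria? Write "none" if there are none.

Mark each player's best response to every combination of opponents' strategies; a profile where every player is best-responding is a pure Nash equilibrium.
Player I against (West, S): payoffs 2.4, 0.5, 6 → best response Bottom.
Player I against (West, T): payoffs 1.6, 0.2, 0 → best response Top.
Player I against (East, S): payoffs 3.9, 3.1, 0.9 → best response Top.
Player I against (East, T): payoffs 3.9, 5.3, 4.2 → best response Middle.
Player II against (Top, S): payoffs 5.6, 0.1 → best response West.
Player II against (Top, T): payoffs 5.1, 2 → best response West.
Player II against (Middle, S): payoffs 1.4, 2.3 → best response East.
Player II against (Middle, T): payoffs 5.3, 6 → best response East.
Player II against (Bottom, S): payoffs 3.6, 0.4 → best response West.
Player II against (Bottom, T): payoffs 1.6, 5.1 → best response East.
Player III against (Top, West): payoffs 1.4, 2.4 → best response T.
Player III against (Top, East): payoffs 3.6, 0.2 → best response S.
Player III against (Middle, West): payoffs 2.2, 3.5 → best response T.
Player III against (Middle, East): payoffs 3.9, 6 → best response T.
Player III against (Bottom, West): payoffs 5.3, 4.3 → best response S.
Player III against (Bottom, East): payoffs 5.5, 1.7 → best response S.
Mutual best responses: (Top, West, T); (Middle, East, T); (Bottom, West, S).

Pure-strategy Nash equilibria: (Top, West, T), (Middle, East, T), (Bottom, West, S)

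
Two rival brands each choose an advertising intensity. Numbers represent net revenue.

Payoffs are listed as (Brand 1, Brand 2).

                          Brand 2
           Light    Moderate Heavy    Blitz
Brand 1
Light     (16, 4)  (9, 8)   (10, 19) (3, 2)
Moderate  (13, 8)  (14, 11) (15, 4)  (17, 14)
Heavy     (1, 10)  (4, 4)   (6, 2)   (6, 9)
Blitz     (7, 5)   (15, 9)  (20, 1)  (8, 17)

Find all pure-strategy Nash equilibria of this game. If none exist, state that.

Pure NE: (Moderate, Blitz)

Brand 1 against Light: payoffs 16, 13, 1, 7 → best response Light.
Brand 1 against Moderate: payoffs 9, 14, 4, 15 → best response Blitz.
Brand 1 against Heavy: payoffs 10, 15, 6, 20 → best response Blitz.
Brand 1 against Blitz: payoffs 3, 17, 6, 8 → best response Moderate.
Brand 2 against Light: payoffs 4, 8, 19, 2 → best response Heavy.
Brand 2 against Moderate: payoffs 8, 11, 4, 14 → best response Blitz.
Brand 2 against Heavy: payoffs 10, 4, 2, 9 → best response Light.
Brand 2 against Blitz: payoffs 5, 9, 1, 17 → best response Blitz.
Mutual best responses: (Moderate, Blitz).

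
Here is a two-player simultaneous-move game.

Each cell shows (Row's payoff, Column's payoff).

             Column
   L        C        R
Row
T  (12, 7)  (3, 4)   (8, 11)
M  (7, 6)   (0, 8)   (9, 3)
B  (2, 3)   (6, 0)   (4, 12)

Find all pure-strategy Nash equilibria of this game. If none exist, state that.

This game has no pure Nash equilibrium.

Row against L: payoffs 12, 7, 2 → best response T.
Row against C: payoffs 3, 0, 6 → best response B.
Row against R: payoffs 8, 9, 4 → best response M.
Column against T: payoffs 7, 4, 11 → best response R.
Column against M: payoffs 6, 8, 3 → best response C.
Column against B: payoffs 3, 0, 12 → best response R.
No profile is a mutual best response for all players.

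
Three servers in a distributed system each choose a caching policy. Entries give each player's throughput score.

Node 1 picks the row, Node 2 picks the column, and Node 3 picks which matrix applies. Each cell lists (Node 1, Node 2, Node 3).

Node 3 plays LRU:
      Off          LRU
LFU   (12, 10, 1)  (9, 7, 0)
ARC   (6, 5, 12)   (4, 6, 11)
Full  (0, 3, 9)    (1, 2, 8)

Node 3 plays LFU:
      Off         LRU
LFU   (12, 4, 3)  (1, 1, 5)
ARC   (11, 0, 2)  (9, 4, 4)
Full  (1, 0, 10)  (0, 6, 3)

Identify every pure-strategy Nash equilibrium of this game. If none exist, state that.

Node 1 against (Off, LRU): payoffs 12, 6, 0 → best response LFU.
Node 1 against (Off, LFU): payoffs 12, 11, 1 → best response LFU.
Node 1 against (LRU, LRU): payoffs 9, 4, 1 → best response LFU.
Node 1 against (LRU, LFU): payoffs 1, 9, 0 → best response ARC.
Node 2 against (LFU, LRU): payoffs 10, 7 → best response Off.
Node 2 against (LFU, LFU): payoffs 4, 1 → best response Off.
Node 2 against (ARC, LRU): payoffs 5, 6 → best response LRU.
Node 2 against (ARC, LFU): payoffs 0, 4 → best response LRU.
Node 2 against (Full, LRU): payoffs 3, 2 → best response Off.
Node 2 against (Full, LFU): payoffs 0, 6 → best response LRU.
Node 3 against (LFU, Off): payoffs 1, 3 → best response LFU.
Node 3 against (LFU, LRU): payoffs 0, 5 → best response LFU.
Node 3 against (ARC, Off): payoffs 12, 2 → best response LRU.
Node 3 against (ARC, LRU): payoffs 11, 4 → best response LRU.
Node 3 against (Full, Off): payoffs 9, 10 → best response LFU.
Node 3 against (Full, LRU): payoffs 8, 3 → best response LRU.
Mutual best responses: (LFU, Off, LFU).

Pure NE: (LFU, Off, LFU)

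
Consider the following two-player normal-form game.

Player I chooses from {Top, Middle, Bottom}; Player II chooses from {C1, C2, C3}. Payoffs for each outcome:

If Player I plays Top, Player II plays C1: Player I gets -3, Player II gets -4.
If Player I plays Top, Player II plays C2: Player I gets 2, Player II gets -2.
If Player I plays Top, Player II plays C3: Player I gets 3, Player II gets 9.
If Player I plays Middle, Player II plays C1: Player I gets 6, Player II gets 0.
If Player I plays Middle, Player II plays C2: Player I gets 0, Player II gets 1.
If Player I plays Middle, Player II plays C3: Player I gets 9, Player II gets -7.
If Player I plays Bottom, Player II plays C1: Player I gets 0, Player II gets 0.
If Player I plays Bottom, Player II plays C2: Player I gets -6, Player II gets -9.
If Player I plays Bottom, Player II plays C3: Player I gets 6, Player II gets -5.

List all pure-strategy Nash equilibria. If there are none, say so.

Player I against C1: payoffs -3, 6, 0 → best response Middle.
Player I against C2: payoffs 2, 0, -6 → best response Top.
Player I against C3: payoffs 3, 9, 6 → best response Middle.
Player II against Top: payoffs -4, -2, 9 → best response C3.
Player II against Middle: payoffs 0, 1, -7 → best response C2.
Player II against Bottom: payoffs 0, -9, -5 → best response C1.
No profile is a mutual best response for all players.

No pure-strategy Nash equilibrium.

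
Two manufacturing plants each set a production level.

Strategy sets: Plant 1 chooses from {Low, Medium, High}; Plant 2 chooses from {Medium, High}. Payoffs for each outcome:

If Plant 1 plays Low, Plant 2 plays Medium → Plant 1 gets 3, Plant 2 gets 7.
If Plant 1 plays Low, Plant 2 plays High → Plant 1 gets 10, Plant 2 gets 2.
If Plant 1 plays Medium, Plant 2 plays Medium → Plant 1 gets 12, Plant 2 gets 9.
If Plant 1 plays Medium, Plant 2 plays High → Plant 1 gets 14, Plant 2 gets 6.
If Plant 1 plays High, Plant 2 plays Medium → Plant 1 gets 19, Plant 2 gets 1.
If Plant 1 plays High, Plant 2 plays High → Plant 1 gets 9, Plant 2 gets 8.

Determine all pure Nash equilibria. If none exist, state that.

No pure-strategy Nash equilibrium.

Check each profile: it is a Nash equilibrium iff no player can strictly gain by switching unilaterally.
(Low, Medium): Plant 1 can switch to Medium (3 → 12). Not NE.
(Low, High): Plant 1 can switch to Medium (10 → 14). Not NE.
(Medium, Medium): Plant 1 can switch to High (12 → 19). Not NE.
(Medium, High): Plant 2 can switch to Medium (6 → 9). Not NE.
(High, Medium): Plant 2 can switch to High (1 → 8). Not NE.
(High, High): Plant 1 can switch to Low (9 → 10). Not NE.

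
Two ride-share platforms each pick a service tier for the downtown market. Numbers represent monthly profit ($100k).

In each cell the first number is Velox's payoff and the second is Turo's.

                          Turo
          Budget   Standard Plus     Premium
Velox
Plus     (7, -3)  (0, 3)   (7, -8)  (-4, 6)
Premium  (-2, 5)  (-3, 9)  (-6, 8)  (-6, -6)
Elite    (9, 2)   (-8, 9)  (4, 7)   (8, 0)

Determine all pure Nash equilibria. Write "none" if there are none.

Velox against Budget: payoffs 7, -2, 9 → best response Elite.
Velox against Standard: payoffs 0, -3, -8 → best response Plus.
Velox against Plus: payoffs 7, -6, 4 → best response Plus.
Velox against Premium: payoffs -4, -6, 8 → best response Elite.
Turo against Plus: payoffs -3, 3, -8, 6 → best response Premium.
Turo against Premium: payoffs 5, 9, 8, -6 → best response Standard.
Turo against Elite: payoffs 2, 9, 7, 0 → best response Standard.
No profile is a mutual best response for all players.

There is no pure-strategy Nash equilibrium.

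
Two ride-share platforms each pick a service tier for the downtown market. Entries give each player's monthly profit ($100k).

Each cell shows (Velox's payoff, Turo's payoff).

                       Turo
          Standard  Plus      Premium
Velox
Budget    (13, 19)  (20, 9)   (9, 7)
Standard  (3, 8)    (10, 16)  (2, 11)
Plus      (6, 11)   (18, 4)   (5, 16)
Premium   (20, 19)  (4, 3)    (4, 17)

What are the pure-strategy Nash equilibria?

Velox against Standard: payoffs 13, 3, 6, 20 → best response Premium.
Velox against Plus: payoffs 20, 10, 18, 4 → best response Budget.
Velox against Premium: payoffs 9, 2, 5, 4 → best response Budget.
Turo against Budget: payoffs 19, 9, 7 → best response Standard.
Turo against Standard: payoffs 8, 16, 11 → best response Plus.
Turo against Plus: payoffs 11, 4, 16 → best response Premium.
Turo against Premium: payoffs 19, 3, 17 → best response Standard.
Mutual best responses: (Premium, Standard).

The unique pure-strategy Nash equilibrium is (Premium, Standard).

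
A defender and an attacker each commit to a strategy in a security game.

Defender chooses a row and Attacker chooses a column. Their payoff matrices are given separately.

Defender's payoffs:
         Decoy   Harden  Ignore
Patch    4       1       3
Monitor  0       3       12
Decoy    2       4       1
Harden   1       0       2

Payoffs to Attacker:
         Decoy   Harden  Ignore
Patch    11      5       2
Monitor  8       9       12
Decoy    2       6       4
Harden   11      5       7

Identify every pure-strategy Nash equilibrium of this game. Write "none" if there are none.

Mark each player's best response to every combination of opponents' strategies; a profile where every player is best-responding is a pure Nash equilibrium.
Defender against Decoy: payoffs 4, 0, 2, 1 → best response Patch.
Defender against Harden: payoffs 1, 3, 4, 0 → best response Decoy.
Defender against Ignore: payoffs 3, 12, 1, 2 → best response Monitor.
Attacker against Patch: payoffs 11, 5, 2 → best response Decoy.
Attacker against Monitor: payoffs 8, 9, 12 → best response Ignore.
Attacker against Decoy: payoffs 2, 6, 4 → best response Harden.
Attacker against Harden: payoffs 11, 5, 7 → best response Decoy.
Mutual best responses: (Patch, Decoy); (Monitor, Ignore); (Decoy, Harden).

(Patch, Decoy), (Monitor, Ignore), (Decoy, Harden)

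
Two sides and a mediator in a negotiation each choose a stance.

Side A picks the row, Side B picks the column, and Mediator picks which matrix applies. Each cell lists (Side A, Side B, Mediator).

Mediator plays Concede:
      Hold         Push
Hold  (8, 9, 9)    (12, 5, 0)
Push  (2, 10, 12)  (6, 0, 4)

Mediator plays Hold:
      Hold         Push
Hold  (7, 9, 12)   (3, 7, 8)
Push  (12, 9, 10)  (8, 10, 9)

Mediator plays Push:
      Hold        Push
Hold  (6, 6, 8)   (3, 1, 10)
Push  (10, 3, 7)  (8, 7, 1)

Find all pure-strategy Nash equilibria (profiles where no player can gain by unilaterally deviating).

(Push, Push, Hold)

Check each profile: it is a Nash equilibrium iff no player can strictly gain by switching unilaterally.
(Hold, Hold, Concede): Mediator can switch to Hold (9 → 12). Not NE.
(Hold, Hold, Hold): Side A can switch to Push (7 → 12). Not NE.
(Hold, Hold, Push): Side A can switch to Push (6 → 10). Not NE.
(Hold, Push, Concede): Side B can switch to Hold (5 → 9). Not NE.
(Hold, Push, Hold): Side A can switch to Push (3 → 8). Not NE.
(Hold, Push, Push): Side A can switch to Push (3 → 8). Not NE.
(Push, Hold, Concede): Side A can switch to Hold (2 → 8). Not NE.
(Push, Hold, Hold): Side B can switch to Push (9 → 10). Not NE.
(Push, Hold, Push): Side B can switch to Push (3 → 7). Not NE.
(Push, Push, Concede): Side A can switch to Hold (6 → 12). Not NE.
(Push, Push, Hold): Side A gets 8, best alternative 3; Side B gets 10, best alternative 9; Mediator gets 9, best alternative 4. No profitable deviation — NE.
(Push, Push, Push): Mediator can switch to Concede (1 → 4). Not NE.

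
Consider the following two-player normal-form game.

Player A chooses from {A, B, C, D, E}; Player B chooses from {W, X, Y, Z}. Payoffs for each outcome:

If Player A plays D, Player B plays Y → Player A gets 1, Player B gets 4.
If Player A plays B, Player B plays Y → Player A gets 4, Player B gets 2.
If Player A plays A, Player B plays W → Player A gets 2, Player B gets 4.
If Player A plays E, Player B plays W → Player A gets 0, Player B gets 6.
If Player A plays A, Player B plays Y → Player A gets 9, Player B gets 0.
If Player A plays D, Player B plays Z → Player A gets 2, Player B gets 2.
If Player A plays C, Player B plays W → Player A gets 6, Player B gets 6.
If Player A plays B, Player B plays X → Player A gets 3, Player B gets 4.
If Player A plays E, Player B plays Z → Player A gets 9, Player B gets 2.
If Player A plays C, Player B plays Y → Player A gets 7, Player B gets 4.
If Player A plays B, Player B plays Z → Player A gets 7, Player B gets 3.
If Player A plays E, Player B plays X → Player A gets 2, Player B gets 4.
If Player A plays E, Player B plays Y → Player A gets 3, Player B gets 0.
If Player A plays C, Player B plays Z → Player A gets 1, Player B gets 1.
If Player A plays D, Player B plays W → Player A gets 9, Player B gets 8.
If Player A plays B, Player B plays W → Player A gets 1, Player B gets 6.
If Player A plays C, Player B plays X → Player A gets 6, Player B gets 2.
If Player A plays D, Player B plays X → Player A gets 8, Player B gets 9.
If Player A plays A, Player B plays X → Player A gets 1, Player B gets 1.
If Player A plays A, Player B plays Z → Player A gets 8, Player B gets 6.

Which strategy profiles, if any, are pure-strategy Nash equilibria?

Player A against W: payoffs 2, 1, 6, 9, 0 → best response D.
Player A against X: payoffs 1, 3, 6, 8, 2 → best response D.
Player A against Y: payoffs 9, 4, 7, 1, 3 → best response A.
Player A against Z: payoffs 8, 7, 1, 2, 9 → best response E.
Player B against A: payoffs 4, 1, 0, 6 → best response Z.
Player B against B: payoffs 6, 4, 2, 3 → best response W.
Player B against C: payoffs 6, 2, 4, 1 → best response W.
Player B against D: payoffs 8, 9, 4, 2 → best response X.
Player B against E: payoffs 6, 4, 0, 2 → best response W.
Mutual best responses: (D, X).

The unique pure-strategy Nash equilibrium is (D, X).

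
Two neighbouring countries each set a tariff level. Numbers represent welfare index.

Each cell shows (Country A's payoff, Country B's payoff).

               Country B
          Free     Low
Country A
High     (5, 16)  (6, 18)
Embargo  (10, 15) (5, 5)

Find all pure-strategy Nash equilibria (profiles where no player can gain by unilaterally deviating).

The pure Nash equilibria are (High, Low), (Embargo, Free).

Country A against Free: payoffs 5, 10 → best response Embargo.
Country A against Low: payoffs 6, 5 → best response High.
Country B against High: payoffs 16, 18 → best response Low.
Country B against Embargo: payoffs 15, 5 → best response Free.
Mutual best responses: (High, Low); (Embargo, Free).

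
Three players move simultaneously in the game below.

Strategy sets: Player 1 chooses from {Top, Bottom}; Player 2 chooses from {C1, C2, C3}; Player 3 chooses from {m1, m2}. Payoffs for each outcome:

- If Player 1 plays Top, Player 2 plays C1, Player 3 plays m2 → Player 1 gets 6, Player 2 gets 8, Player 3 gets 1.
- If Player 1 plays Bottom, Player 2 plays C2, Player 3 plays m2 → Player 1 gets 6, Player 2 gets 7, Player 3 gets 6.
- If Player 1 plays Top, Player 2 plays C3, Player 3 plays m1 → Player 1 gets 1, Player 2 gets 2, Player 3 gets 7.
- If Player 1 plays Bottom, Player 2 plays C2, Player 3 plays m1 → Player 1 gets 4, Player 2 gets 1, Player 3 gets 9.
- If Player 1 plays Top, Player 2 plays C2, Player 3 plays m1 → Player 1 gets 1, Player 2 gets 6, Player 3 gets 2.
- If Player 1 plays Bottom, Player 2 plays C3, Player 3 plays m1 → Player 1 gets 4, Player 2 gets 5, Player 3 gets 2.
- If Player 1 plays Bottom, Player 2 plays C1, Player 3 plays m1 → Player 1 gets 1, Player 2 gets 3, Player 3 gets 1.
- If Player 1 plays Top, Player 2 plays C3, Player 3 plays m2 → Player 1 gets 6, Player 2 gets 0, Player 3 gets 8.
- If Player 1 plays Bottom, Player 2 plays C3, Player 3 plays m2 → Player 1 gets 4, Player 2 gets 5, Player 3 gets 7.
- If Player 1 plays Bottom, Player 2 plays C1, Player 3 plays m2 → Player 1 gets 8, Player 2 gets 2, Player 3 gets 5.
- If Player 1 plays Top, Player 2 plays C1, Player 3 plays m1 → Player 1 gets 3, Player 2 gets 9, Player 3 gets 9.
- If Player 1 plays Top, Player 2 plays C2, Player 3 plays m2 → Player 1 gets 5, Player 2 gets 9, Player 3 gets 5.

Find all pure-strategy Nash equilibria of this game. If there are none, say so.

Mark each player's best response to every combination of opponents' strategies; a profile where every player is best-responding is a pure Nash equilibrium.
Player 1 against (C1, m1): payoffs 3, 1 → best response Top.
Player 1 against (C1, m2): payoffs 6, 8 → best response Bottom.
Player 1 against (C2, m1): payoffs 1, 4 → best response Bottom.
Player 1 against (C2, m2): payoffs 5, 6 → best response Bottom.
Player 1 against (C3, m1): payoffs 1, 4 → best response Bottom.
Player 1 against (C3, m2): payoffs 6, 4 → best response Top.
Player 2 against (Top, m1): payoffs 9, 6, 2 → best response C1.
Player 2 against (Top, m2): payoffs 8, 9, 0 → best response C2.
Player 2 against (Bottom, m1): payoffs 3, 1, 5 → best response C3.
Player 2 against (Bottom, m2): payoffs 2, 7, 5 → best response C2.
Player 3 against (Top, C1): payoffs 9, 1 → best response m1.
Player 3 against (Top, C2): payoffs 2, 5 → best response m2.
Player 3 against (Top, C3): payoffs 7, 8 → best response m2.
Player 3 against (Bottom, C1): payoffs 1, 5 → best response m2.
Player 3 against (Bottom, C2): payoffs 9, 6 → best response m1.
Player 3 against (Bottom, C3): payoffs 2, 7 → best response m2.
Mutual best responses: (Top, C1, m1).

The unique pure-strategy Nash equilibrium is (Top, C1, m1).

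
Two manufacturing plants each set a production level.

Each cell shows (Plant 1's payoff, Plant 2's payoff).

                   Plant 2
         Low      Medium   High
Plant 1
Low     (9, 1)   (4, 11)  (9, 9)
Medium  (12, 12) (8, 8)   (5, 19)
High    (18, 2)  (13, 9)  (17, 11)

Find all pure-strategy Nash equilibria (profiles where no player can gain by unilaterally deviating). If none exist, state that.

Check each profile: it is a Nash equilibrium iff no player can strictly gain by switching unilaterally.
(Low, Low): Plant 1 can switch to Medium (9 → 12). Not NE.
(Low, Medium): Plant 1 can switch to Medium (4 → 8). Not NE.
(Low, High): Plant 1 can switch to High (9 → 17). Not NE.
(Medium, Low): Plant 1 can switch to High (12 → 18). Not NE.
(Medium, Medium): Plant 1 can switch to High (8 → 13). Not NE.
(Medium, High): Plant 1 can switch to Low (5 → 9). Not NE.
(High, Low): Plant 2 can switch to Medium (2 → 9). Not NE.
(High, Medium): Plant 2 can switch to High (9 → 11). Not NE.
(High, High): Plant 1 gets 17, best alternative 9; Plant 2 gets 11, best alternative 9. No profitable deviation — NE.

(High, High)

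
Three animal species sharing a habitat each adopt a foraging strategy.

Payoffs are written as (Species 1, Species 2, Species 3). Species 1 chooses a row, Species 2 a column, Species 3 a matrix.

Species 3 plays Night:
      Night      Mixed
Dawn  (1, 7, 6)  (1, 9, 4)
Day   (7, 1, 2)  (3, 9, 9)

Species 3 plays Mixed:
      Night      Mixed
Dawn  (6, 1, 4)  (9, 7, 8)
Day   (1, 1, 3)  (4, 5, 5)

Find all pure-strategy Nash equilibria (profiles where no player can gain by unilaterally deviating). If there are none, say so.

(Dawn, Mixed, Mixed) and (Day, Mixed, Night)

Species 1 against (Night, Night): payoffs 1, 7 → best response Day.
Species 1 against (Night, Mixed): payoffs 6, 1 → best response Dawn.
Species 1 against (Mixed, Night): payoffs 1, 3 → best response Day.
Species 1 against (Mixed, Mixed): payoffs 9, 4 → best response Dawn.
Species 2 against (Dawn, Night): payoffs 7, 9 → best response Mixed.
Species 2 against (Dawn, Mixed): payoffs 1, 7 → best response Mixed.
Species 2 against (Day, Night): payoffs 1, 9 → best response Mixed.
Species 2 against (Day, Mixed): payoffs 1, 5 → best response Mixed.
Species 3 against (Dawn, Night): payoffs 6, 4 → best response Night.
Species 3 against (Dawn, Mixed): payoffs 4, 8 → best response Mixed.
Species 3 against (Day, Night): payoffs 2, 3 → best response Mixed.
Species 3 against (Day, Mixed): payoffs 9, 5 → best response Night.
Mutual best responses: (Dawn, Mixed, Mixed); (Day, Mixed, Night).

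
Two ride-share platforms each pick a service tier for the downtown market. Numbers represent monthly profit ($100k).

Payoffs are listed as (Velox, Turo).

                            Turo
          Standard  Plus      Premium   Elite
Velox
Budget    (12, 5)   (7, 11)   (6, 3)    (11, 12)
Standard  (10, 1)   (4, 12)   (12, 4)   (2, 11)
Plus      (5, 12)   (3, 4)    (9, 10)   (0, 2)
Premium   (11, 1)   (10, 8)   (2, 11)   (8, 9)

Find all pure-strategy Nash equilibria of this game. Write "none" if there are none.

Velox against Standard: payoffs 12, 10, 5, 11 → best response Budget.
Velox against Plus: payoffs 7, 4, 3, 10 → best response Premium.
Velox against Premium: payoffs 6, 12, 9, 2 → best response Standard.
Velox against Elite: payoffs 11, 2, 0, 8 → best response Budget.
Turo against Budget: payoffs 5, 11, 3, 12 → best response Elite.
Turo against Standard: payoffs 1, 12, 4, 11 → best response Plus.
Turo against Plus: payoffs 12, 4, 10, 2 → best response Standard.
Turo against Premium: payoffs 1, 8, 11, 9 → best response Premium.
Mutual best responses: (Budget, Elite).

Pure NE: (Budget, Elite)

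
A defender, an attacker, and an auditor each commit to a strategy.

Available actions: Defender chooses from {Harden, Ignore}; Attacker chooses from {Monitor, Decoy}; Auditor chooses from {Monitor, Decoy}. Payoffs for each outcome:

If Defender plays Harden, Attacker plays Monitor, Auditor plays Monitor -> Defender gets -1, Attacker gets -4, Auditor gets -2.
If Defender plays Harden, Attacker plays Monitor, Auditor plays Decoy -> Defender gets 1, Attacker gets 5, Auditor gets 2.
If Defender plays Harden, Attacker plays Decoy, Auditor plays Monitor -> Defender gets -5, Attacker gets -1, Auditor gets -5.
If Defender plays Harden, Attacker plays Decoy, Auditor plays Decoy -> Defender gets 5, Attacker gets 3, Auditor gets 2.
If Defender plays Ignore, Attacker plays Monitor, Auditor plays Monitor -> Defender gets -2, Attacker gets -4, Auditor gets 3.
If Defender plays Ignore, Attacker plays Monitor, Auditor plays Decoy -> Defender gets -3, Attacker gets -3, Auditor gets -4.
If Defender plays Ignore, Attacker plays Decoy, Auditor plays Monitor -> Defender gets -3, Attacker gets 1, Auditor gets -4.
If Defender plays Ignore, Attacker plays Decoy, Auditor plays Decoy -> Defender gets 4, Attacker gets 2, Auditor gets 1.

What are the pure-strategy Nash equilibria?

For each player, find the best response to each opponent profile; mutual best responses are the pure NE.
Defender against (Monitor, Monitor): payoffs -1, -2 → best response Harden.
Defender against (Monitor, Decoy): payoffs 1, -3 → best response Harden.
Defender against (Decoy, Monitor): payoffs -5, -3 → best response Ignore.
Defender against (Decoy, Decoy): payoffs 5, 4 → best response Harden.
Attacker against (Harden, Monitor): payoffs -4, -1 → best response Decoy.
Attacker against (Harden, Decoy): payoffs 5, 3 → best response Monitor.
Attacker against (Ignore, Monitor): payoffs -4, 1 → best response Decoy.
Attacker against (Ignore, Decoy): payoffs -3, 2 → best response Decoy.
Auditor against (Harden, Monitor): payoffs -2, 2 → best response Decoy.
Auditor against (Harden, Decoy): payoffs -5, 2 → best response Decoy.
Auditor against (Ignore, Monitor): payoffs 3, -4 → best response Monitor.
Auditor against (Ignore, Decoy): payoffs -4, 1 → best response Decoy.
Mutual best responses: (Harden, Monitor, Decoy).

(Harden, Monitor, Decoy)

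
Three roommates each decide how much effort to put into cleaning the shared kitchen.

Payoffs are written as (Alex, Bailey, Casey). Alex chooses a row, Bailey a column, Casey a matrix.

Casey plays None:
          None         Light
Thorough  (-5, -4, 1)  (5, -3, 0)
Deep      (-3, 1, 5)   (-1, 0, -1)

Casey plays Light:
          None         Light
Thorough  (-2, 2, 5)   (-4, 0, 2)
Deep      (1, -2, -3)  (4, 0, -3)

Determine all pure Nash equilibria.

Alex against (None, None): payoffs -5, -3 → best response Deep.
Alex against (None, Light): payoffs -2, 1 → best response Deep.
Alex against (Light, None): payoffs 5, -1 → best response Thorough.
Alex against (Light, Light): payoffs -4, 4 → best response Deep.
Bailey against (Thorough, None): payoffs -4, -3 → best response Light.
Bailey against (Thorough, Light): payoffs 2, 0 → best response None.
Bailey against (Deep, None): payoffs 1, 0 → best response None.
Bailey against (Deep, Light): payoffs -2, 0 → best response Light.
Casey against (Thorough, None): payoffs 1, 5 → best response Light.
Casey against (Thorough, Light): payoffs 0, 2 → best response Light.
Casey against (Deep, None): payoffs 5, -3 → best response None.
Casey against (Deep, Light): payoffs -1, -3 → best response None.
Mutual best responses: (Deep, None, None).

The unique pure-strategy Nash equilibrium is (Deep, None, None).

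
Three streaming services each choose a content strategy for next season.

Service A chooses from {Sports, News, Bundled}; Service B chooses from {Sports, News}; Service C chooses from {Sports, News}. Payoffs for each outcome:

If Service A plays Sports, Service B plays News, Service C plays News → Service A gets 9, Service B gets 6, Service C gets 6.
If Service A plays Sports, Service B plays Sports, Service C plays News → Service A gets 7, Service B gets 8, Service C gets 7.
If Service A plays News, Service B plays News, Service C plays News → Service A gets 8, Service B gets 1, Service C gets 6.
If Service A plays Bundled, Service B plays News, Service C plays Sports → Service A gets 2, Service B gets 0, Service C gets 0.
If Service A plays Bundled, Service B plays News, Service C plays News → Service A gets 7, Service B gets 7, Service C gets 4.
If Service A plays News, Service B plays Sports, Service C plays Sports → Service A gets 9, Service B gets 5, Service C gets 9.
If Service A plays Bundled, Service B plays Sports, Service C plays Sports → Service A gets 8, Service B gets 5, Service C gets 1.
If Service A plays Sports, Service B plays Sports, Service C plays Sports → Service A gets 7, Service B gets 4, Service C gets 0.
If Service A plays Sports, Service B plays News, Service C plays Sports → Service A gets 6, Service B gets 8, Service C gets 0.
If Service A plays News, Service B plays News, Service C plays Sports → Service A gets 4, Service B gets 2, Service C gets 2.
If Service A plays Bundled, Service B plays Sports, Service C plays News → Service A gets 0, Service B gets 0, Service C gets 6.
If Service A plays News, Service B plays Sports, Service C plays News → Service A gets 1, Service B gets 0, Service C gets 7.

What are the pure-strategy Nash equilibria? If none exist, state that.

The pure Nash equilibria are (Sports, Sports, News); (News, Sports, Sports).

(Sports, Sports, Sports): Service A can switch to News (7 → 9). Not NE.
(Sports, Sports, News): Service A gets 7, best alternative 1; Service B gets 8, best alternative 6; Service C gets 7, best alternative 0. No profitable deviation — NE.
(Sports, News, Sports): Service C can switch to News (0 → 6). Not NE.
(Sports, News, News): Service B can switch to Sports (6 → 8). Not NE.
(News, Sports, Sports): Service A gets 9, best alternative 8; Service B gets 5, best alternative 2; Service C gets 9, best alternative 7. No profitable deviation — NE.
(News, Sports, News): Service A can switch to Sports (1 → 7). Not NE.
(News, News, Sports): Service A can switch to Sports (4 → 6). Not NE.
(News, News, News): Service A can switch to Sports (8 → 9). Not NE.
(Bundled, Sports, Sports): Service A can switch to News (8 → 9). Not NE.
(Bundled, Sports, News): Service A can switch to Sports (0 → 7). Not NE.
(Bundled, News, Sports): Service A can switch to Sports (2 → 6). Not NE.
(Bundled, News, News): Service A can switch to Sports (7 → 9). Not NE.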